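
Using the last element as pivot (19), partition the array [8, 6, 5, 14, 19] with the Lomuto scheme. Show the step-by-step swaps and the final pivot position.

Lomuto partition with pivot = 19:

Initial array: [8, 6, 5, 14, 19]

arr[0]=8 <= 19: swap with position 0, array becomes [8, 6, 5, 14, 19]
arr[1]=6 <= 19: swap with position 1, array becomes [8, 6, 5, 14, 19]
arr[2]=5 <= 19: swap with position 2, array becomes [8, 6, 5, 14, 19]
arr[3]=14 <= 19: swap with position 3, array becomes [8, 6, 5, 14, 19]

Place pivot at position 4: [8, 6, 5, 14, 19]
Pivot position: 4

After partitioning with pivot 19, the array becomes [8, 6, 5, 14, 19]. The pivot is placed at index 4. All elements to the left of the pivot are <= 19, and all elements to the right are > 19.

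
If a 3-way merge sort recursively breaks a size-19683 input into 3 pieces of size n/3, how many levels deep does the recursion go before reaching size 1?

For divide and conquer with division factor 3:

Problem sizes at each level:
Level 0: 19683
Level 1: 6561
Level 2: 2187
Level 3: 729
Level 4: 243
Level 5: 81
Level 6: 27
Level 7: 9
Level 8: 3
Level 9: 1

The root is level 0 and the size-1 base case is level 9 (the tree spans levels 0 through 9, i.e. 10 levels counting the root), so the depth is the number of divisions: log_3(19683) = 9

The recursion tree depth is log_3(19683) = 9. At each level, the problem size is divided by 3, so it takes 9 divisions to reduce to a base case of size 1. The algorithm makes 3 recursive calls at each level.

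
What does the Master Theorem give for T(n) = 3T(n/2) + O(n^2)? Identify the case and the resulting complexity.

Master Theorem for T(n) = 3T(n/2) + O(n^2):

a = 3, b = 2, c = 2
log_b(a) = log_2(3) = 1.5850

Case 3: c = 2 > log_2(3) = 1.5850
T(n) = O(n^2) = O(n^2)

For T(n) = 3T(n/2) + O(n^2): log_2(3) = 1.5850. This is Case 3 of the Master Theorem (c > log_b(a), work dominated by root), giving O(n^2).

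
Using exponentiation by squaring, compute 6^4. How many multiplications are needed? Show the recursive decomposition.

Computing 6^4 by squaring (build up from 6^1; each line after the first costs one multiplication):

6^1 = 6
6^2 = (6^1)^2 = 6^2 = 36
6^4 = (6^2)^2 = 36^2 = 1296

Result: 1296
Multiplications needed: 2 (2 lines after 6^1)

6^4 = 1296. Using exponentiation by squaring, this requires 2 multiplications. The key idea: if the exponent is even, square the half-power; if odd, multiply by the base once.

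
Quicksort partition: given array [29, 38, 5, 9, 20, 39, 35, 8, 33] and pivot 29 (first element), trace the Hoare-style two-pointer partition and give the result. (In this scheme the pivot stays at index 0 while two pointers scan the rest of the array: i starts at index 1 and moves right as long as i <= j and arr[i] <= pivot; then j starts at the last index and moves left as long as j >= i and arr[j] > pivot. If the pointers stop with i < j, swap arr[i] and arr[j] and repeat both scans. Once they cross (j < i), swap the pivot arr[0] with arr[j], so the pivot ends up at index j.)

Hoare-style two-pointer partition with pivot = 29:

Initial array: [29, 38, 5, 9, 20, 39, 35, 8, 33]

Pointers start at i = 1, j = 8.
i stops at index 1 (arr[1]=38 > 29), j stops at index 7 (arr[7]=8 <= 29): swap arr[1] and arr[7], array becomes [29, 8, 5, 9, 20, 39, 35, 38, 33]
i ends at 5, j ends at 4: the pointers have crossed (j < i), so scanning stops.

Swap pivot arr[0] with arr[4] to place pivot at position 4: [20, 8, 5, 9, 29, 39, 35, 38, 33]
Pivot position: 4

After partitioning with pivot 29, the array becomes [20, 8, 5, 9, 29, 39, 35, 38, 33]. The pivot is placed at index 4. All elements to the left of the pivot are <= 29, and all elements to the right are > 29.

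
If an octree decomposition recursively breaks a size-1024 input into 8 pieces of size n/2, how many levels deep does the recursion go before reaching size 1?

For divide and conquer with division factor 2:

Problem sizes at each level:
Level 0: 1024
Level 1: 512
Level 2: 256
Level 3: 128
Level 4: 64
Level 5: 32
Level 6: 16
Level 7: 8
Level 8: 4
Level 9: 2
Level 10: 1

The root is level 0 and the size-1 base case is level 10 (the tree spans levels 0 through 10, i.e. 11 levels counting the root), so the depth is the number of divisions: log_2(1024) = 10

The recursion tree depth is log_2(1024) = 10. At each level, the problem size is divided by 2, so it takes 10 divisions to reduce to a base case of size 1. The algorithm makes 8 recursive calls at each level.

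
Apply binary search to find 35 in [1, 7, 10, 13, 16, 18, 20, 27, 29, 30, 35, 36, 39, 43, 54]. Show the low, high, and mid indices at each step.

Binary search for 35 in [1, 7, 10, 13, 16, 18, 20, 27, 29, 30, 35, 36, 39, 43, 54]:

lo=0, hi=14, mid=7, arr[mid]=27 -> 27 < 35, search right half
lo=8, hi=14, mid=11, arr[mid]=36 -> 36 > 35, search left half
lo=8, hi=10, mid=9, arr[mid]=30 -> 30 < 35, search right half
lo=10, hi=10, mid=10, arr[mid]=35 -> Found target at index 10!

Binary search finds 35 at index 10 after 4 comparisons. The search repeatedly halves the search space by comparing with the middle element.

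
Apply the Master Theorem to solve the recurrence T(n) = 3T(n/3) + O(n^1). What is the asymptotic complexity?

Master Theorem for T(n) = 3T(n/3) + O(n^1):

a = 3, b = 3, c = 1
log_b(a) = log_3(3) = 1.0000

Case 2: c = 1 = log_3(3) = 1.0000
T(n) = O(n^1 log n) = O(n log n)

For T(n) = 3T(n/3) + O(n^1): log_3(3) = 1.0000. This is Case 2 of the Master Theorem (c = log_b(a), equal work at all levels), giving O(n log n).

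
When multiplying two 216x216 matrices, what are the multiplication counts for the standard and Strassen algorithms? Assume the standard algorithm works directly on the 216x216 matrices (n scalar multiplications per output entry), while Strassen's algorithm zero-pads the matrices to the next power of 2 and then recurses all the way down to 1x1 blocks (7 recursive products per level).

Matrix multiplication for 216x216 matrices:

Strassen's algorithm requires power-of-2 dimensions. Pad 216x216 to 256x256 (next power of 2).

Standard algorithm: 216^3 = 10077696 multiplications
Strassen's algorithm: 7^(log2(256)) = 7^8 = 5764801 multiplications
Savings: 10077696 - 5764801 = 4312895 multiplications

Standard: 10077696 multiplications (216^3). Strassen: 5764801 multiplications (7^8, after padding to 256x256). Strassen reduces 8 recursive multiplications to 7 at each level.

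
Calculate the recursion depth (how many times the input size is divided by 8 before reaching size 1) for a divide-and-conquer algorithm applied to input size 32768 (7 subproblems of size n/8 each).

For divide and conquer with division factor 8:

Problem sizes at each level:
Level 0: 32768
Level 1: 4096
Level 2: 512
Level 3: 64
Level 4: 8
Level 5: 1

The root is level 0 and the size-1 base case is level 5 (the tree spans levels 0 through 5, i.e. 6 levels counting the root), so the depth is the number of divisions: log_8(32768) = 5

The recursion tree depth is log_8(32768) = 5. At each level, the problem size is divided by 8, so it takes 5 divisions to reduce to a base case of size 1. The algorithm makes 7 recursive calls at each level.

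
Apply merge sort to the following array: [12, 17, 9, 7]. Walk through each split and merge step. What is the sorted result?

Merge sort trace:

Split: [12, 17, 9, 7] -> [12, 17] and [9, 7]
  Split: [12, 17] -> [12] and [17]
  Merge: [12] + [17] -> [12, 17]
  Split: [9, 7] -> [9] and [7]
  Merge: [9] + [7] -> [7, 9]
Merge: [12, 17] + [7, 9] -> [7, 9, 12, 17]

Final sorted array: [7, 9, 12, 17]

The merge sort proceeds by recursively splitting the array and merging sorted halves.
After all merges, the sorted array is [7, 9, 12, 17].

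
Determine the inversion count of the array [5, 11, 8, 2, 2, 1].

Finding inversions in [5, 11, 8, 2, 2, 1]:

(0, 3): arr[0]=5 > arr[3]=2
(0, 4): arr[0]=5 > arr[4]=2
(0, 5): arr[0]=5 > arr[5]=1
(1, 2): arr[1]=11 > arr[2]=8
(1, 3): arr[1]=11 > arr[3]=2
(1, 4): arr[1]=11 > arr[4]=2
(1, 5): arr[1]=11 > arr[5]=1
(2, 3): arr[2]=8 > arr[3]=2
(2, 4): arr[2]=8 > arr[4]=2
(2, 5): arr[2]=8 > arr[5]=1
(3, 5): arr[3]=2 > arr[5]=1
(4, 5): arr[4]=2 > arr[5]=1

Total inversions: 12

The array has 12 inversion(s): (0,3), (0,4), (0,5), (1,2), (1,3), (1,4), (1,5), (2,3), (2,4), (2,5), (3,5), (4,5). Each pair (i,j) satisfies i < j and arr[i] > arr[j].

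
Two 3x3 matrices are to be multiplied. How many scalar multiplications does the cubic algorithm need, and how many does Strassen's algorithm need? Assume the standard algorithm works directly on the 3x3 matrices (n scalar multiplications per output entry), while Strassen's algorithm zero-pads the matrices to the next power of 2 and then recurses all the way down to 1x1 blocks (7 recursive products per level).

Matrix multiplication for 3x3 matrices:

Strassen's algorithm requires power-of-2 dimensions. Pad 3x3 to 4x4 (next power of 2).

Standard algorithm: 3^3 = 27 multiplications
Strassen's algorithm: 7^(log2(4)) = 7^2 = 49 multiplications
Difference: 27 - 49 = -22 (Strassen uses MORE here due to padding overhead — for small or just-over-power-of-2 n, padding can outweigh the per-level savings)

Standard: 27 multiplications (3^3). Strassen: 49 multiplications (7^2, after padding to 4x4). Strassen reduces 8 recursive multiplications to 7 at each level.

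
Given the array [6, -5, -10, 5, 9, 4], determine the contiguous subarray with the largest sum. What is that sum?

Using Kadane's algorithm on [6, -5, -10, 5, 9, 4]:

Scanning through the array:
Position 1 (value -5): max_ending_here = 1, max_so_far = 6
Position 2 (value -10): max_ending_here = -9, max_so_far = 6
Position 3 (value 5): max_ending_here = 5, max_so_far = 6
Position 4 (value 9): max_ending_here = 14, max_so_far = 14
Position 5 (value 4): max_ending_here = 18, max_so_far = 18

Maximum subarray: [5, 9, 4]
Maximum sum: 18

The maximum subarray is [5, 9, 4] with sum 18. This subarray runs from index 3 to index 5.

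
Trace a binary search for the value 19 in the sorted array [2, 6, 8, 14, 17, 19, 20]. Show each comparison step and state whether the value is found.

Binary search for 19 in [2, 6, 8, 14, 17, 19, 20]:

lo=0, hi=6, mid=3, arr[mid]=14 -> 14 < 19, search right half
lo=4, hi=6, mid=5, arr[mid]=19 -> Found target at index 5!

Binary search finds 19 at index 5 after 2 comparisons. The search repeatedly halves the search space by comparing with the middle element.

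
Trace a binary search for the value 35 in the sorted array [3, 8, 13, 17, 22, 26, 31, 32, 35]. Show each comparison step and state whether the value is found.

Binary search for 35 in [3, 8, 13, 17, 22, 26, 31, 32, 35]:

lo=0, hi=8, mid=4, arr[mid]=22 -> 22 < 35, search right half
lo=5, hi=8, mid=6, arr[mid]=31 -> 31 < 35, search right half
lo=7, hi=8, mid=7, arr[mid]=32 -> 32 < 35, search right half
lo=8, hi=8, mid=8, arr[mid]=35 -> Found target at index 8!

Binary search finds 35 at index 8 after 4 comparisons. The search repeatedly halves the search space by comparing with the middle element.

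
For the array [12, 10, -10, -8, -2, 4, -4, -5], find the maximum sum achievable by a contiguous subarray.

Using Kadane's algorithm on [12, 10, -10, -8, -2, 4, -4, -5]:

Scanning through the array:
Position 1 (value 10): max_ending_here = 22, max_so_far = 22
Position 2 (value -10): max_ending_here = 12, max_so_far = 22
Position 3 (value -8): max_ending_here = 4, max_so_far = 22
Position 4 (value -2): max_ending_here = 2, max_so_far = 22
Position 5 (value 4): max_ending_here = 6, max_so_far = 22
Position 6 (value -4): max_ending_here = 2, max_so_far = 22
Position 7 (value -5): max_ending_here = -3, max_so_far = 22

Maximum subarray: [12, 10]
Maximum sum: 22

The maximum subarray is [12, 10] with sum 22. This subarray runs from index 0 to index 1.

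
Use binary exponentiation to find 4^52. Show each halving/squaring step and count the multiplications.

Computing 4^52 by squaring (build up from 4^1; each line after the first costs one multiplication):

4^1 = 4
4^2 = (4^1)^2 = 4^2 = 16
4^3 = 4 * 4^2 = 4 * 16 = 64
4^6 = (4^3)^2 = 64^2 = 4096
4^12 = (4^6)^2 = 4096^2 = 16777216
4^13 = 4 * 4^12 = 4 * 16777216 = 67108864
4^26 = (4^13)^2 = 67108864^2 = 4503599627370496
4^52 = (4^26)^2 = 4503599627370496^2 = 20282409603651670423947251286016

Result: 20282409603651670423947251286016
Multiplications needed: 7 (7 lines after 4^1)

4^52 = 20282409603651670423947251286016. Using exponentiation by squaring, this requires 7 multiplications. The key idea: if the exponent is even, square the half-power; if odd, multiply by the base once.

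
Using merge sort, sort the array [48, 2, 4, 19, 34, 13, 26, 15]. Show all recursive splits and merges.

Merge sort trace:

Split: [48, 2, 4, 19, 34, 13, 26, 15] -> [48, 2, 4, 19] and [34, 13, 26, 15]
  Split: [48, 2, 4, 19] -> [48, 2] and [4, 19]
    Split: [48, 2] -> [48] and [2]
    Merge: [48] + [2] -> [2, 48]
    Split: [4, 19] -> [4] and [19]
    Merge: [4] + [19] -> [4, 19]
  Merge: [2, 48] + [4, 19] -> [2, 4, 19, 48]
  Split: [34, 13, 26, 15] -> [34, 13] and [26, 15]
    Split: [34, 13] -> [34] and [13]
    Merge: [34] + [13] -> [13, 34]
    Split: [26, 15] -> [26] and [15]
    Merge: [26] + [15] -> [15, 26]
  Merge: [13, 34] + [15, 26] -> [13, 15, 26, 34]
Merge: [2, 4, 19, 48] + [13, 15, 26, 34] -> [2, 4, 13, 15, 19, 26, 34, 48]

Final sorted array: [2, 4, 13, 15, 19, 26, 34, 48]

The merge sort proceeds by recursively splitting the array and merging sorted halves.
After all merges, the sorted array is [2, 4, 13, 15, 19, 26, 34, 48].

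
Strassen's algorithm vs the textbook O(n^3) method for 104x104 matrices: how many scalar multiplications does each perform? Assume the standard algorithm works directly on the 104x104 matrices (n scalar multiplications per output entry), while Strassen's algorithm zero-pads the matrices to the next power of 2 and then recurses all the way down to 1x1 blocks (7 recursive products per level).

Matrix multiplication for 104x104 matrices:

Strassen's algorithm requires power-of-2 dimensions. Pad 104x104 to 128x128 (next power of 2).

Standard algorithm: 104^3 = 1124864 multiplications
Strassen's algorithm: 7^(log2(128)) = 7^7 = 823543 multiplications
Savings: 1124864 - 823543 = 301321 multiplications

Standard: 1124864 multiplications (104^3). Strassen: 823543 multiplications (7^7, after padding to 128x128). Strassen reduces 8 recursive multiplications to 7 at each level.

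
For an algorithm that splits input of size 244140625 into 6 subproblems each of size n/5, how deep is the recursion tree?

For divide and conquer with division factor 5:

Problem sizes at each level:
Level 0: 244140625
Level 1: 48828125
Level 2: 9765625
Level 3: 1953125
Level 4: 390625
Level 5: 78125
Level 6: 15625
Level 7: 3125
Level 8: 625
Level 9: 125
Level 10: 25
Level 11: 5
Level 12: 1

The root is level 0 and the size-1 base case is level 12 (the tree spans levels 0 through 12, i.e. 13 levels counting the root), so the depth is the number of divisions: log_5(244140625) = 12

The recursion tree depth is log_5(244140625) = 12. At each level, the problem size is divided by 5, so it takes 12 divisions to reduce to a base case of size 1. The algorithm makes 6 recursive calls at each level.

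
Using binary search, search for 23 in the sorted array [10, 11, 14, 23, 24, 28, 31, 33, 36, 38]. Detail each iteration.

Binary search for 23 in [10, 11, 14, 23, 24, 28, 31, 33, 36, 38]:

lo=0, hi=9, mid=4, arr[mid]=24 -> 24 > 23, search left half
lo=0, hi=3, mid=1, arr[mid]=11 -> 11 < 23, search right half
lo=2, hi=3, mid=2, arr[mid]=14 -> 14 < 23, search right half
lo=3, hi=3, mid=3, arr[mid]=23 -> Found target at index 3!

Binary search finds 23 at index 3 after 4 comparisons. The search repeatedly halves the search space by comparing with the middle element.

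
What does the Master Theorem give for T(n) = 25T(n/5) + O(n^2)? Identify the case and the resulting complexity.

Master Theorem for T(n) = 25T(n/5) + O(n^2):

a = 25, b = 5, c = 2
log_b(a) = log_5(25) = 2.0000

Case 2: c = 2 = log_5(25) = 2.0000
T(n) = O(n^2 log n) = O(n^2 log n)

For T(n) = 25T(n/5) + O(n^2): log_5(25) = 2.0000. This is Case 2 of the Master Theorem (c = log_b(a), equal work at all levels), giving O(n^2 log n).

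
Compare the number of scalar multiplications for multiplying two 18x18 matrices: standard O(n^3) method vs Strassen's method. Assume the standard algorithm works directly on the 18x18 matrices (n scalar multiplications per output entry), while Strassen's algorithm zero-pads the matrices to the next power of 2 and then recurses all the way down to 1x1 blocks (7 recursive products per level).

Matrix multiplication for 18x18 matrices:

Strassen's algorithm requires power-of-2 dimensions. Pad 18x18 to 32x32 (next power of 2).

Standard algorithm: 18^3 = 5832 multiplications
Strassen's algorithm: 7^(log2(32)) = 7^5 = 16807 multiplications
Difference: 5832 - 16807 = -10975 (Strassen uses MORE here due to padding overhead — for small or just-over-power-of-2 n, padding can outweigh the per-level savings)

Standard: 5832 multiplications (18^3). Strassen: 16807 multiplications (7^5, after padding to 32x32). Strassen reduces 8 recursive multiplications to 7 at each level.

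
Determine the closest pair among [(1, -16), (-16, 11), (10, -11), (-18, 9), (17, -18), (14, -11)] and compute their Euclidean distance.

Computing all pairwise distances among 6 points:

d((1, -16), (-16, 11)) = 31.9061
d((1, -16), (10, -11)) = 10.2956
d((1, -16), (-18, 9)) = 31.4006
d((1, -16), (17, -18)) = 16.1245
d((1, -16), (14, -11)) = 13.9284
d((-16, 11), (10, -11)) = 34.0588
d((-16, 11), (-18, 9)) = 2.8284 <-- minimum
d((-16, 11), (17, -18)) = 43.9318
d((-16, 11), (14, -11)) = 37.2022
d((10, -11), (-18, 9)) = 34.4093
d((10, -11), (17, -18)) = 9.8995
d((10, -11), (14, -11)) = 4.0
d((-18, 9), (17, -18)) = 44.2041
d((-18, 9), (14, -11)) = 37.7359
d((17, -18), (14, -11)) = 7.6158

Closest pair: (-16, 11) and (-18, 9) with distance 2.8284

The closest pair is (-16, 11) and (-18, 9) with Euclidean distance 2.8284. For 6 points, brute-force pairwise comparison is shown above. For large n, the divide-and-conquer algorithm (sort by x, recurse on halves, check the dividing strip) achieves O(n log n).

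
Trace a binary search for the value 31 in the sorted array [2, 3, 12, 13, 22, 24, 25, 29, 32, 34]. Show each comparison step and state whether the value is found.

Binary search for 31 in [2, 3, 12, 13, 22, 24, 25, 29, 32, 34]:

lo=0, hi=9, mid=4, arr[mid]=22 -> 22 < 31, search right half
lo=5, hi=9, mid=7, arr[mid]=29 -> 29 < 31, search right half
lo=8, hi=9, mid=8, arr[mid]=32 -> 32 > 31, search left half
lo=8 > hi=7, target 31 not found

Binary search determines that 31 is not in the array after 3 comparisons. The search space was exhausted without finding the target.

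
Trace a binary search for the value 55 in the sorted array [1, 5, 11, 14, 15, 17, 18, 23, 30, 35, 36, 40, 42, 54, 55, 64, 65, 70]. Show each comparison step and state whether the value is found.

Binary search for 55 in [1, 5, 11, 14, 15, 17, 18, 23, 30, 35, 36, 40, 42, 54, 55, 64, 65, 70]:

lo=0, hi=17, mid=8, arr[mid]=30 -> 30 < 55, search right half
lo=9, hi=17, mid=13, arr[mid]=54 -> 54 < 55, search right half
lo=14, hi=17, mid=15, arr[mid]=64 -> 64 > 55, search left half
lo=14, hi=14, mid=14, arr[mid]=55 -> Found target at index 14!

Binary search finds 55 at index 14 after 4 comparisons. The search repeatedly halves the search space by comparing with the middle element.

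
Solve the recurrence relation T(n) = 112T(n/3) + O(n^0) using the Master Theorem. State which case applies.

Master Theorem for T(n) = 112T(n/3) + O(n^0):

a = 112, b = 3, c = 0
log_b(a) = log_3(112) = 4.2950

Case 1: c = 0 < log_3(112) = 4.2950
T(n) = O(n^(log_3 112))

For T(n) = 112T(n/3) + O(n^0): log_3(112) = 4.2950. This is Case 1 of the Master Theorem (c < log_b(a), work dominated by leaves), giving O(n^(log_3 112)).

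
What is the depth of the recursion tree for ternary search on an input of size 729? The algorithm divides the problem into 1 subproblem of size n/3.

For divide and conquer with division factor 3:

Problem sizes at each level:
Level 0: 729
Level 1: 243
Level 2: 81
Level 3: 27
Level 4: 9
Level 5: 3
Level 6: 1

The root is level 0 and the size-1 base case is level 6 (the tree spans levels 0 through 6, i.e. 7 levels counting the root), so the depth is the number of divisions: log_3(729) = 6

The recursion tree depth is log_3(729) = 6. At each level, the problem size is divided by 3, so it takes 6 divisions to reduce to a base case of size 1. The algorithm makes 1 recursive call at each level.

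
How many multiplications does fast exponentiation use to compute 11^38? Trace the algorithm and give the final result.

Computing 11^38 by squaring (build up from 11^1; each line after the first costs one multiplication):

11^1 = 11
11^2 = (11^1)^2 = 11^2 = 121
11^4 = (11^2)^2 = 121^2 = 14641
11^8 = (11^4)^2 = 14641^2 = 214358881
11^9 = 11 * 11^8 = 11 * 214358881 = 2357947691
11^18 = (11^9)^2 = 2357947691^2 = 5559917313492231481
11^19 = 11 * 11^18 = 11 * 5559917313492231481 = 61159090448414546291
11^38 = (11^19)^2 = 61159090448414546291^2 = 3740434344477351388916475705363381856681

Result: 3740434344477351388916475705363381856681
Multiplications needed: 7 (7 lines after 11^1)

11^38 = 3740434344477351388916475705363381856681. Using exponentiation by squaring, this requires 7 multiplications. The key idea: if the exponent is even, square the half-power; if odd, multiply by the base once.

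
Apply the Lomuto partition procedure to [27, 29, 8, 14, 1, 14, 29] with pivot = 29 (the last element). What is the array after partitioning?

Lomuto partition with pivot = 29:

Initial array: [27, 29, 8, 14, 1, 14, 29]

arr[0]=27 <= 29: swap with position 0, array becomes [27, 29, 8, 14, 1, 14, 29]
arr[1]=29 <= 29: swap with position 1, array becomes [27, 29, 8, 14, 1, 14, 29]
arr[2]=8 <= 29: swap with position 2, array becomes [27, 29, 8, 14, 1, 14, 29]
arr[3]=14 <= 29: swap with position 3, array becomes [27, 29, 8, 14, 1, 14, 29]
arr[4]=1 <= 29: swap with position 4, array becomes [27, 29, 8, 14, 1, 14, 29]
arr[5]=14 <= 29: swap with position 5, array becomes [27, 29, 8, 14, 1, 14, 29]

Place pivot at position 6: [27, 29, 8, 14, 1, 14, 29]
Pivot position: 6

After partitioning with pivot 29, the array becomes [27, 29, 8, 14, 1, 14, 29]. The pivot is placed at index 6. All elements to the left of the pivot are <= 29, and all elements to the right are > 29.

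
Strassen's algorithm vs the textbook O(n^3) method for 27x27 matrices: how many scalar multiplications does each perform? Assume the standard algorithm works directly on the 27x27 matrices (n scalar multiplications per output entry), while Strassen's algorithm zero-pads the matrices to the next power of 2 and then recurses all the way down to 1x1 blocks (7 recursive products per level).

Matrix multiplication for 27x27 matrices:

Strassen's algorithm requires power-of-2 dimensions. Pad 27x27 to 32x32 (next power of 2).

Standard algorithm: 27^3 = 19683 multiplications
Strassen's algorithm: 7^(log2(32)) = 7^5 = 16807 multiplications
Savings: 19683 - 16807 = 2876 multiplications

Standard: 19683 multiplications (27^3). Strassen: 16807 multiplications (7^5, after padding to 32x32). Strassen reduces 8 recursive multiplications to 7 at each level.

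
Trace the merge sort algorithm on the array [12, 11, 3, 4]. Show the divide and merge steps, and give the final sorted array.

Merge sort trace:

Split: [12, 11, 3, 4] -> [12, 11] and [3, 4]
  Split: [12, 11] -> [12] and [11]
  Merge: [12] + [11] -> [11, 12]
  Split: [3, 4] -> [3] and [4]
  Merge: [3] + [4] -> [3, 4]
Merge: [11, 12] + [3, 4] -> [3, 4, 11, 12]

Final sorted array: [3, 4, 11, 12]

The merge sort proceeds by recursively splitting the array and merging sorted halves.
After all merges, the sorted array is [3, 4, 11, 12].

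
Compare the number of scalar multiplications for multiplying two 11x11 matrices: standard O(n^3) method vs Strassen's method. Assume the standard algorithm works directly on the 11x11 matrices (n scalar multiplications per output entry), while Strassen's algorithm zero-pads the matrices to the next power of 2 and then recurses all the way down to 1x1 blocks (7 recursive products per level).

Matrix multiplication for 11x11 matrices:

Strassen's algorithm requires power-of-2 dimensions. Pad 11x11 to 16x16 (next power of 2).

Standard algorithm: 11^3 = 1331 multiplications
Strassen's algorithm: 7^(log2(16)) = 7^4 = 2401 multiplications
Difference: 1331 - 2401 = -1070 (Strassen uses MORE here due to padding overhead — for small or just-over-power-of-2 n, padding can outweigh the per-level savings)

Standard: 1331 multiplications (11^3). Strassen: 2401 multiplications (7^4, after padding to 16x16). Strassen reduces 8 recursive multiplications to 7 at each level.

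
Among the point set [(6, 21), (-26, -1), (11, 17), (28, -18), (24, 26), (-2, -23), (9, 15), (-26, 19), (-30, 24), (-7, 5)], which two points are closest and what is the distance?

Computing all pairwise distances among 10 points:

d((6, 21), (-26, -1)) = 38.833
d((6, 21), (11, 17)) = 6.4031
d((6, 21), (28, -18)) = 44.7772
d((6, 21), (24, 26)) = 18.6815
d((6, 21), (-2, -23)) = 44.7214
d((6, 21), (9, 15)) = 6.7082
d((6, 21), (-26, 19)) = 32.0624
d((6, 21), (-30, 24)) = 36.1248
d((6, 21), (-7, 5)) = 20.6155
d((-26, -1), (11, 17)) = 41.1461
d((-26, -1), (28, -18)) = 56.6127
d((-26, -1), (24, 26)) = 56.8243
d((-26, -1), (-2, -23)) = 32.5576
d((-26, -1), (9, 15)) = 38.4838
d((-26, -1), (-26, 19)) = 20.0
d((-26, -1), (-30, 24)) = 25.318
d((-26, -1), (-7, 5)) = 19.9249
d((11, 17), (28, -18)) = 38.9102
d((11, 17), (24, 26)) = 15.8114
d((11, 17), (-2, -23)) = 42.0595
d((11, 17), (9, 15)) = 2.8284 <-- minimum
d((11, 17), (-26, 19)) = 37.054
d((11, 17), (-30, 24)) = 41.5933
d((11, 17), (-7, 5)) = 21.6333
d((28, -18), (24, 26)) = 44.1814
d((28, -18), (-2, -23)) = 30.4138
d((28, -18), (9, 15)) = 38.0789
d((28, -18), (-26, 19)) = 65.4599
d((28, -18), (-30, 24)) = 71.6101
d((28, -18), (-7, 5)) = 41.8808
d((24, 26), (-2, -23)) = 55.4707
d((24, 26), (9, 15)) = 18.6011
d((24, 26), (-26, 19)) = 50.4876
d((24, 26), (-30, 24)) = 54.037
d((24, 26), (-7, 5)) = 37.4433
d((-2, -23), (9, 15)) = 39.5601
d((-2, -23), (-26, 19)) = 48.3735
d((-2, -23), (-30, 24)) = 54.7083
d((-2, -23), (-7, 5)) = 28.4429
d((9, 15), (-26, 19)) = 35.2278
d((9, 15), (-30, 24)) = 40.025
d((9, 15), (-7, 5)) = 18.868
d((-26, 19), (-30, 24)) = 6.4031
d((-26, 19), (-7, 5)) = 23.6008
d((-30, 24), (-7, 5)) = 29.8329

Closest pair: (11, 17) and (9, 15) with distance 2.8284

The closest pair is (11, 17) and (9, 15) with Euclidean distance 2.8284. For 10 points, brute-force pairwise comparison is shown above. For large n, the divide-and-conquer algorithm (sort by x, recurse on halves, check the dividing strip) achieves O(n log n).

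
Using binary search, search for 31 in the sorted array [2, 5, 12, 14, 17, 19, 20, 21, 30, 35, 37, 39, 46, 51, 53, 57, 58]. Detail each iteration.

Binary search for 31 in [2, 5, 12, 14, 17, 19, 20, 21, 30, 35, 37, 39, 46, 51, 53, 57, 58]:

lo=0, hi=16, mid=8, arr[mid]=30 -> 30 < 31, search right half
lo=9, hi=16, mid=12, arr[mid]=46 -> 46 > 31, search left half
lo=9, hi=11, mid=10, arr[mid]=37 -> 37 > 31, search left half
lo=9, hi=9, mid=9, arr[mid]=35 -> 35 > 31, search left half
lo=9 > hi=8, target 31 not found

Binary search determines that 31 is not in the array after 4 comparisons. The search space was exhausted without finding the target.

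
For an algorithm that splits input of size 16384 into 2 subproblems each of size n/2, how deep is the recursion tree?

For divide and conquer with division factor 2:

Problem sizes at each level:
Level 0: 16384
Level 1: 8192
Level 2: 4096
Level 3: 2048
Level 4: 1024
Level 5: 512
Level 6: 256
Level 7: 128
Level 8: 64
Level 9: 32
Level 10: 16
Level 11: 8
Level 12: 4
Level 13: 2
Level 14: 1

The root is level 0 and the size-1 base case is level 14 (the tree spans levels 0 through 14, i.e. 15 levels counting the root), so the depth is the number of divisions: log_2(16384) = 14

The recursion tree depth is log_2(16384) = 14. At each level, the problem size is divided by 2, so it takes 14 divisions to reduce to a base case of size 1. The algorithm makes 2 recursive calls at each level.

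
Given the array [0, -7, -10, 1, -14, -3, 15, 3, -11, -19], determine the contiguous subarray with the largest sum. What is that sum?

Using Kadane's algorithm on [0, -7, -10, 1, -14, -3, 15, 3, -11, -19]:

Scanning through the array:
Position 1 (value -7): max_ending_here = -7, max_so_far = 0
Position 2 (value -10): max_ending_here = -10, max_so_far = 0
Position 3 (value 1): max_ending_here = 1, max_so_far = 1
Position 4 (value -14): max_ending_here = -13, max_so_far = 1
Position 5 (value -3): max_ending_here = -3, max_so_far = 1
Position 6 (value 15): max_ending_here = 15, max_so_far = 15
Position 7 (value 3): max_ending_here = 18, max_so_far = 18
Position 8 (value -11): max_ending_here = 7, max_so_far = 18
Position 9 (value -19): max_ending_here = -12, max_so_far = 18

Maximum subarray: [15, 3]
Maximum sum: 18

The maximum subarray is [15, 3] with sum 18. This subarray runs from index 6 to index 7.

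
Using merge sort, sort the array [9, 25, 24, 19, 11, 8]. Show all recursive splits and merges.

Merge sort trace:

Split: [9, 25, 24, 19, 11, 8] -> [9, 25, 24] and [19, 11, 8]
  Split: [9, 25, 24] -> [9] and [25, 24]
    Split: [25, 24] -> [25] and [24]
    Merge: [25] + [24] -> [24, 25]
  Merge: [9] + [24, 25] -> [9, 24, 25]
  Split: [19, 11, 8] -> [19] and [11, 8]
    Split: [11, 8] -> [11] and [8]
    Merge: [11] + [8] -> [8, 11]
  Merge: [19] + [8, 11] -> [8, 11, 19]
Merge: [9, 24, 25] + [8, 11, 19] -> [8, 9, 11, 19, 24, 25]

Final sorted array: [8, 9, 11, 19, 24, 25]

The merge sort proceeds by recursively splitting the array and merging sorted halves.
After all merges, the sorted array is [8, 9, 11, 19, 24, 25].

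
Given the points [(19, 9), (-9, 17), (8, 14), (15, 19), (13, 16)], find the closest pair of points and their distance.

Computing all pairwise distances among 5 points:

d((19, 9), (-9, 17)) = 29.1204
d((19, 9), (8, 14)) = 12.083
d((19, 9), (15, 19)) = 10.7703
d((19, 9), (13, 16)) = 9.2195
d((-9, 17), (8, 14)) = 17.2627
d((-9, 17), (15, 19)) = 24.0832
d((-9, 17), (13, 16)) = 22.0227
d((8, 14), (15, 19)) = 8.6023
d((8, 14), (13, 16)) = 5.3852
d((15, 19), (13, 16)) = 3.6056 <-- minimum

Closest pair: (15, 19) and (13, 16) with distance 3.6056

The closest pair is (15, 19) and (13, 16) with Euclidean distance 3.6056. For 5 points, brute-force pairwise comparison is shown above. For large n, the divide-and-conquer algorithm (sort by x, recurse on halves, check the dividing strip) achieves O(n log n).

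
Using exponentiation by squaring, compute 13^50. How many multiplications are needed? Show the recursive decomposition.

Computing 13^50 by squaring (build up from 13^1; each line after the first costs one multiplication):

13^1 = 13
13^2 = (13^1)^2 = 13^2 = 169
13^3 = 13 * 13^2 = 13 * 169 = 2197
13^6 = (13^3)^2 = 2197^2 = 4826809
13^12 = (13^6)^2 = 4826809^2 = 23298085122481
13^24 = (13^12)^2 = 23298085122481^2 = 542800770374370512771595361
13^25 = 13 * 13^24 = 13 * 542800770374370512771595361 = 7056410014866816666030739693
13^50 = (13^25)^2 = 7056410014866816666030739693^2 = 49792922297912707801714181535533618316401192004725734249

Result: 49792922297912707801714181535533618316401192004725734249
Multiplications needed: 7 (7 lines after 13^1)

13^50 = 49792922297912707801714181535533618316401192004725734249. Using exponentiation by squaring, this requires 7 multiplications. The key idea: if the exponent is even, square the half-power; if odd, multiply by the base once.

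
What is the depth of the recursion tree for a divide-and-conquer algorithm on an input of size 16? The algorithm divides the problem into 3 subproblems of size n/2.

For divide and conquer with division factor 2:

Problem sizes at each level:
Level 0: 16
Level 1: 8
Level 2: 4
Level 3: 2
Level 4: 1

The root is level 0 and the size-1 base case is level 4 (the tree spans levels 0 through 4, i.e. 5 levels counting the root), so the depth is the number of divisions: log_2(16) = 4

The recursion tree depth is log_2(16) = 4. At each level, the problem size is divided by 2, so it takes 4 divisions to reduce to a base case of size 1. The algorithm makes 3 recursive calls at each level.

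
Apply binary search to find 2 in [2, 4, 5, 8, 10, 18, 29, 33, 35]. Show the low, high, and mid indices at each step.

Binary search for 2 in [2, 4, 5, 8, 10, 18, 29, 33, 35]:

lo=0, hi=8, mid=4, arr[mid]=10 -> 10 > 2, search left half
lo=0, hi=3, mid=1, arr[mid]=4 -> 4 > 2, search left half
lo=0, hi=0, mid=0, arr[mid]=2 -> Found target at index 0!

Binary search finds 2 at index 0 after 3 comparisons. The search repeatedly halves the search space by comparing with the middle element.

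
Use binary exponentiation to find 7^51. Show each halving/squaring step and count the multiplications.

Computing 7^51 by squaring (build up from 7^1; each line after the first costs one multiplication):

7^1 = 7
7^2 = (7^1)^2 = 7^2 = 49
7^3 = 7 * 7^2 = 7 * 49 = 343
7^6 = (7^3)^2 = 343^2 = 117649
7^12 = (7^6)^2 = 117649^2 = 13841287201
7^24 = (7^12)^2 = 13841287201^2 = 191581231380566414401
7^25 = 7 * 7^24 = 7 * 191581231380566414401 = 1341068619663964900807
7^50 = (7^25)^2 = 1341068619663964900807^2 = 1798465042647412146620280340569649349251249
7^51 = 7 * 7^50 = 7 * 1798465042647412146620280340569649349251249 = 12589255298531885026341962383987545444758743

Result: 12589255298531885026341962383987545444758743
Multiplications needed: 8 (8 lines after 7^1)

7^51 = 12589255298531885026341962383987545444758743. Using exponentiation by squaring, this requires 8 multiplications. The key idea: if the exponent is even, square the half-power; if odd, multiply by the base once.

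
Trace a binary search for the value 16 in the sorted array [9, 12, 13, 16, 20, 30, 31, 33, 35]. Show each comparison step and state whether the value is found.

Binary search for 16 in [9, 12, 13, 16, 20, 30, 31, 33, 35]:

lo=0, hi=8, mid=4, arr[mid]=20 -> 20 > 16, search left half
lo=0, hi=3, mid=1, arr[mid]=12 -> 12 < 16, search right half
lo=2, hi=3, mid=2, arr[mid]=13 -> 13 < 16, search right half
lo=3, hi=3, mid=3, arr[mid]=16 -> Found target at index 3!

Binary search finds 16 at index 3 after 4 comparisons. The search repeatedly halves the search space by comparing with the middle element.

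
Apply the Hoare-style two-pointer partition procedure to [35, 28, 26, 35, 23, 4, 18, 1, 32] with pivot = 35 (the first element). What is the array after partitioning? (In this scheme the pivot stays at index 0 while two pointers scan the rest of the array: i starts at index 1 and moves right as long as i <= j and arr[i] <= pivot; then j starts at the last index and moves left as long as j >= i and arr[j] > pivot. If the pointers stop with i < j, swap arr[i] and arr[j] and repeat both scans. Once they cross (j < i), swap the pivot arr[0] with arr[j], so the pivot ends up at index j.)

Hoare-style two-pointer partition with pivot = 35:

Initial array: [35, 28, 26, 35, 23, 4, 18, 1, 32]

Pointers start at i = 1, j = 8.
i ends at 9, j ends at 8: the pointers have crossed (j < i), so scanning stops.

Swap pivot arr[0] with arr[8] to place pivot at position 8: [32, 28, 26, 35, 23, 4, 18, 1, 35]
Pivot position: 8

After partitioning with pivot 35, the array becomes [32, 28, 26, 35, 23, 4, 18, 1, 35]. The pivot is placed at index 8. All elements to the left of the pivot are <= 35, and all elements to the right are > 35.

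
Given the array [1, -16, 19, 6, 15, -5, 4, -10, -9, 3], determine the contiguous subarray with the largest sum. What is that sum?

Using Kadane's algorithm on [1, -16, 19, 6, 15, -5, 4, -10, -9, 3]:

Scanning through the array:
Position 1 (value -16): max_ending_here = -15, max_so_far = 1
Position 2 (value 19): max_ending_here = 19, max_so_far = 19
Position 3 (value 6): max_ending_here = 25, max_so_far = 25
Position 4 (value 15): max_ending_here = 40, max_so_far = 40
Position 5 (value -5): max_ending_here = 35, max_so_far = 40
Position 6 (value 4): max_ending_here = 39, max_so_far = 40
Position 7 (value -10): max_ending_here = 29, max_so_far = 40
Position 8 (value -9): max_ending_here = 20, max_so_far = 40
Position 9 (value 3): max_ending_here = 23, max_so_far = 40

Maximum subarray: [19, 6, 15]
Maximum sum: 40

The maximum subarray is [19, 6, 15] with sum 40. This subarray runs from index 2 to index 4.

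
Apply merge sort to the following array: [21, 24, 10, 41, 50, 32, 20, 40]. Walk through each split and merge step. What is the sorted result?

Merge sort trace:

Split: [21, 24, 10, 41, 50, 32, 20, 40] -> [21, 24, 10, 41] and [50, 32, 20, 40]
  Split: [21, 24, 10, 41] -> [21, 24] and [10, 41]
    Split: [21, 24] -> [21] and [24]
    Merge: [21] + [24] -> [21, 24]
    Split: [10, 41] -> [10] and [41]
    Merge: [10] + [41] -> [10, 41]
  Merge: [21, 24] + [10, 41] -> [10, 21, 24, 41]
  Split: [50, 32, 20, 40] -> [50, 32] and [20, 40]
    Split: [50, 32] -> [50] and [32]
    Merge: [50] + [32] -> [32, 50]
    Split: [20, 40] -> [20] and [40]
    Merge: [20] + [40] -> [20, 40]
  Merge: [32, 50] + [20, 40] -> [20, 32, 40, 50]
Merge: [10, 21, 24, 41] + [20, 32, 40, 50] -> [10, 20, 21, 24, 32, 40, 41, 50]

Final sorted array: [10, 20, 21, 24, 32, 40, 41, 50]

The merge sort proceeds by recursively splitting the array and merging sorted halves.
After all merges, the sorted array is [10, 20, 21, 24, 32, 40, 41, 50].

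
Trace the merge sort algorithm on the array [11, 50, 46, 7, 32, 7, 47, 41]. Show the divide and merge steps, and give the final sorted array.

Merge sort trace:

Split: [11, 50, 46, 7, 32, 7, 47, 41] -> [11, 50, 46, 7] and [32, 7, 47, 41]
  Split: [11, 50, 46, 7] -> [11, 50] and [46, 7]
    Split: [11, 50] -> [11] and [50]
    Merge: [11] + [50] -> [11, 50]
    Split: [46, 7] -> [46] and [7]
    Merge: [46] + [7] -> [7, 46]
  Merge: [11, 50] + [7, 46] -> [7, 11, 46, 50]
  Split: [32, 7, 47, 41] -> [32, 7] and [47, 41]
    Split: [32, 7] -> [32] and [7]
    Merge: [32] + [7] -> [7, 32]
    Split: [47, 41] -> [47] and [41]
    Merge: [47] + [41] -> [41, 47]
  Merge: [7, 32] + [41, 47] -> [7, 32, 41, 47]
Merge: [7, 11, 46, 50] + [7, 32, 41, 47] -> [7, 7, 11, 32, 41, 46, 47, 50]

Final sorted array: [7, 7, 11, 32, 41, 46, 47, 50]

The merge sort proceeds by recursively splitting the array and merging sorted halves.
After all merges, the sorted array is [7, 7, 11, 32, 41, 46, 47, 50].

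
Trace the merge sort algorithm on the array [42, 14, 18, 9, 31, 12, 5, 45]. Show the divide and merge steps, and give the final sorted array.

Merge sort trace:

Split: [42, 14, 18, 9, 31, 12, 5, 45] -> [42, 14, 18, 9] and [31, 12, 5, 45]
  Split: [42, 14, 18, 9] -> [42, 14] and [18, 9]
    Split: [42, 14] -> [42] and [14]
    Merge: [42] + [14] -> [14, 42]
    Split: [18, 9] -> [18] and [9]
    Merge: [18] + [9] -> [9, 18]
  Merge: [14, 42] + [9, 18] -> [9, 14, 18, 42]
  Split: [31, 12, 5, 45] -> [31, 12] and [5, 45]
    Split: [31, 12] -> [31] and [12]
    Merge: [31] + [12] -> [12, 31]
    Split: [5, 45] -> [5] and [45]
    Merge: [5] + [45] -> [5, 45]
  Merge: [12, 31] + [5, 45] -> [5, 12, 31, 45]
Merge: [9, 14, 18, 42] + [5, 12, 31, 45] -> [5, 9, 12, 14, 18, 31, 42, 45]

Final sorted array: [5, 9, 12, 14, 18, 31, 42, 45]

The merge sort proceeds by recursively splitting the array and merging sorted halves.
After all merges, the sorted array is [5, 9, 12, 14, 18, 31, 42, 45].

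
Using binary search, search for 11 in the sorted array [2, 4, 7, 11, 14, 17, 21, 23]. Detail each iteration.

Binary search for 11 in [2, 4, 7, 11, 14, 17, 21, 23]:

lo=0, hi=7, mid=3, arr[mid]=11 -> Found target at index 3!

Binary search finds 11 at index 3 after 1 comparisons. The search repeatedly halves the search space by comparing with the middle element.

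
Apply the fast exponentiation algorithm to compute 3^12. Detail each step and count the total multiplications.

Computing 3^12 by squaring (build up from 3^1; each line after the first costs one multiplication):

3^1 = 3
3^2 = (3^1)^2 = 3^2 = 9
3^3 = 3 * 3^2 = 3 * 9 = 27
3^6 = (3^3)^2 = 27^2 = 729
3^12 = (3^6)^2 = 729^2 = 531441

Result: 531441
Multiplications needed: 4 (4 lines after 3^1)

3^12 = 531441. Using exponentiation by squaring, this requires 4 multiplications. The key idea: if the exponent is even, square the half-power; if odd, multiply by the base once.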